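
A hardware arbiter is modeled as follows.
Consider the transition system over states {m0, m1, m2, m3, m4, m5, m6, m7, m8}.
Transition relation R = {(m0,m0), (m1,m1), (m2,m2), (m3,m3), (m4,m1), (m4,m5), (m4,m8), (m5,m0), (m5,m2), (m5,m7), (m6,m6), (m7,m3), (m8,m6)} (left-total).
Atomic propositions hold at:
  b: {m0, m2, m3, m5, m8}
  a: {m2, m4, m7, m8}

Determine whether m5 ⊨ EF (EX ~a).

Sat(~a) = {m0, m1, m3, m5, m6}
Sat(EX ~a) = {s : some successor in {m0, m1, m3, m5, m6}} = {m0, m1, m3, m4, m5, m6, m7, m8}
EF (EX ~a): least fixpoint, start Z0 = {m0, m1, m3, m4, m5, m6, m7, m8}, add states with some successor in Z. Already a fixed point.
Sat(EF (EX ~a)) = {m0, m1, m3, m4, m5, m6, m7, m8}
m5 ∈ Sat(EF (EX ~a)) = {m0, m1, m3, m4, m5, m6, m7, m8}, so the formula holds at m5.

Yes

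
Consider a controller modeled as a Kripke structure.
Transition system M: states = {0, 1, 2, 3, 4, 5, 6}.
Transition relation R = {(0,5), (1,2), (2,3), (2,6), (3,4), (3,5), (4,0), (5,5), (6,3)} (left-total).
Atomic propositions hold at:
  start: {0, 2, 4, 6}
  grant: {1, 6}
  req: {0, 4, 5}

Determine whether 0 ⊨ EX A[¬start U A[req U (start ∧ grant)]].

No

Sat(¬start) = {1, 3, 5}
Sat(start ∧ grant) = {6}
A[req U (start ∧ grant)]: least fixpoint, start Z0 = Sat((start ∧ grant)) = {6}, add states in Sat(req) with every successor in Z. Already a fixed point.
Sat(A[req U (start ∧ grant)]) = {6}
A[¬start U A[req U (start ∧ grant)]]: least fixpoint, start Z0 = Sat(A[req U (start ∧ grant)]) = {6}, add states in Sat(¬start) with every successor in Z. Already a fixed point.
Sat(A[¬start U A[req U (start ∧ grant)]]) = {6}
Sat(EX A[¬start U A[req U (start ∧ grant)]]) = {s : some successor in {6}} = {2}
0 ∉ Sat(EX A[¬start U A[req U (start ∧ grant)]]) = {2}, so the formula does not hold at 0.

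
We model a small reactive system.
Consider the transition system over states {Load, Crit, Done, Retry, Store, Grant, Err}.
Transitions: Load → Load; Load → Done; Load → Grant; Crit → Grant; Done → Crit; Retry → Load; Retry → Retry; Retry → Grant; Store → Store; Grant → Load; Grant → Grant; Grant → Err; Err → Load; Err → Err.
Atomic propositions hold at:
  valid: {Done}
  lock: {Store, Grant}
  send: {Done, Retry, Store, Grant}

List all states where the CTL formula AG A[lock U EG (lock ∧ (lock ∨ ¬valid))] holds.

{Store}

Sat(¬valid) = {Load, Crit, Retry, Store, Grant, Err}
Sat(lock ∨ ¬valid) = {Load, Crit, Retry, Store, Grant, Err}
Sat(lock ∧ (lock ∨ ¬valid)) = {Store, Grant}
EG (lock ∧ (lock ∨ ¬valid)): greatest fixpoint, start Z0 = {Store, Grant}, keep only states in Sat with some successor in Z. Already a fixed point.
Sat(EG (lock ∧ (lock ∨ ¬valid))) = {Store, Grant}
A[lock U EG (lock ∧ (lock ∨ ¬valid))]: least fixpoint, start Z0 = Sat(EG (lock ∧ (lock ∨ ¬valid))) = {Store, Grant}, add states in Sat(lock) with every successor in Z. Already a fixed point.
Sat(A[lock U EG (lock ∧ (lock ∨ ¬valid))]) = {Store, Grant}
AG A[lock U EG (lock ∧ (lock ∨ ¬valid))]: greatest fixpoint, start Z0 = {Store, Grant}, keep only states in Sat with every successor in Z. Z1 = {Store}; fixed.
Sat(AG A[lock U EG (lock ∧ (lock ∨ ¬valid))]) = {Store}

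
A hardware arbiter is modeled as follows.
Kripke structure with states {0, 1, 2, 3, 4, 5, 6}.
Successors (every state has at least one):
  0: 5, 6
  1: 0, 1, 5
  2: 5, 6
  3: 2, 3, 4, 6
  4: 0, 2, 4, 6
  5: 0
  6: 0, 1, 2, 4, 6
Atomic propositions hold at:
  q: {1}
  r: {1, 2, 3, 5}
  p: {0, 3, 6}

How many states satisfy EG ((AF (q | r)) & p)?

1

Sat(q | r) = {1, 2, 3, 5}
AF (q | r): least fixpoint, start Z0 = {1, 2, 3, 5}, add states with every successor in Z. Already a fixed point.
Sat(AF (q | r)) = {1, 2, 3, 5}
Sat((AF (q | r)) & p) = {3}
EG ((AF (q | r)) & p): greatest fixpoint, start Z0 = {3}, keep only states in Sat with some successor in Z. Already a fixed point.
Sat(EG ((AF (q | r)) & p)) = {3}
|Sat(EG ((AF (q | r)) & p))| = |{3}| = 1.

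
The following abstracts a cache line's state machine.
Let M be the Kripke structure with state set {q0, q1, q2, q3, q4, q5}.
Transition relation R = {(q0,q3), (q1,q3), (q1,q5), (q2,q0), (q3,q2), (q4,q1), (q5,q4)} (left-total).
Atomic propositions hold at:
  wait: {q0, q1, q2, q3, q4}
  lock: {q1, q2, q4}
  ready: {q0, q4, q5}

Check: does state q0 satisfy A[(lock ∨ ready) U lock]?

Sat(lock ∨ ready) = {q0, q1, q2, q4, q5}
A[(lock ∨ ready) U lock]: least fixpoint, start Z0 = Sat(lock) = {q1, q2, q4}, add states in Sat(lock ∨ ready) with every successor in Z. Z1 = {q1, q2, q4, q5}; fixed.
Sat(A[(lock ∨ ready) U lock]) = {q1, q2, q4, q5}
q0 ∉ Sat(A[(lock ∨ ready) U lock]) = {q1, q2, q4, q5}, so the formula does not hold at q0.

No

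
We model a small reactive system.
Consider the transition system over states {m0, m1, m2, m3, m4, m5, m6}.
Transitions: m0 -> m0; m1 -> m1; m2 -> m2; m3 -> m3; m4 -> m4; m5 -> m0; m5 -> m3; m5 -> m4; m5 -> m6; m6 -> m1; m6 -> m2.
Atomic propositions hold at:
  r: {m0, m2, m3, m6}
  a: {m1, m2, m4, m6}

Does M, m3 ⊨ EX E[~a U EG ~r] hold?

No

Sat(~a) = {m0, m3, m5}
Sat(~r) = {m1, m4, m5}
EG ~r: greatest fixpoint, start Z0 = {m1, m4, m5}, keep only states in Sat with some successor in Z. Already a fixed point.
Sat(EG ~r) = {m1, m4, m5}
E[~a U EG ~r]: least fixpoint, start Z0 = Sat(EG ~r) = {m1, m4, m5}, add states in Sat(~a) with some successor in Z. Already a fixed point.
Sat(E[~a U EG ~r]) = {m1, m4, m5}
Sat(EX E[~a U EG ~r]) = {s : some successor in {m1, m4, m5}} = {m1, m4, m5, m6}
m3 ∉ Sat(EX E[~a U EG ~r]) = {m1, m4, m5, m6}, so the formula does not hold at m3.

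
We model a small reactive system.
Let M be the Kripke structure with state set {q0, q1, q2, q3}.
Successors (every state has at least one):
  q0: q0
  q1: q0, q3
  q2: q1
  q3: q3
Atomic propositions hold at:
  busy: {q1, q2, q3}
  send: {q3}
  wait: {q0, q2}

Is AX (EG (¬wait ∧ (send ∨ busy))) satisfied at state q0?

No

Sat(¬wait) = {q1, q3}
Sat(send ∨ busy) = {q1, q2, q3}
Sat(¬wait ∧ (send ∨ busy)) = {q1, q3}
EG (¬wait ∧ (send ∨ busy)): greatest fixpoint, start Z0 = {q1, q3}, keep only states in Sat with some successor in Z. Already a fixed point.
Sat(EG (¬wait ∧ (send ∨ busy))) = {q1, q3}
Sat(AX (EG (¬wait ∧ (send ∨ busy)))) = {s : every successor in {q1, q3}} = {q2, q3}
q0 ∉ Sat(AX (EG (¬wait ∧ (send ∨ busy)))) = {q2, q3}, so the formula does not hold at q0.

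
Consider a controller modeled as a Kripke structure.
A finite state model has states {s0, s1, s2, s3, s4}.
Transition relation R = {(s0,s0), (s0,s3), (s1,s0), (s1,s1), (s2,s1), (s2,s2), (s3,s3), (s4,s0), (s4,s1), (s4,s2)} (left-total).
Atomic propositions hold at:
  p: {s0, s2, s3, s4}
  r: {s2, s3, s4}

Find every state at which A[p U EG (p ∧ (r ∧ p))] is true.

Sat(r ∧ p) = {s2, s3, s4}
Sat(p ∧ (r ∧ p)) = {s2, s3, s4}
EG (p ∧ (r ∧ p)): greatest fixpoint, start Z0 = {s2, s3, s4}, keep only states in Sat with some successor in Z. Already a fixed point.
Sat(EG (p ∧ (r ∧ p))) = {s2, s3, s4}
A[p U EG (p ∧ (r ∧ p))]: least fixpoint, start Z0 = Sat(EG (p ∧ (r ∧ p))) = {s2, s3, s4}, add states in Sat(p) with every successor in Z. Already a fixed point.
Sat(A[p U EG (p ∧ (r ∧ p))]) = {s2, s3, s4}

{s2, s3, s4}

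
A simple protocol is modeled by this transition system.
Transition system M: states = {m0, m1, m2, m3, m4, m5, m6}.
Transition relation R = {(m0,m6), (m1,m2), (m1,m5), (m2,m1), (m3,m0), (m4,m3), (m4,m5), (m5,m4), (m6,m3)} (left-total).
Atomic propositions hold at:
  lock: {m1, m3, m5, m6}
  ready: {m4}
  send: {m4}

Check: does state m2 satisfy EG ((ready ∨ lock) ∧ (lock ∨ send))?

Sat(ready ∨ lock) = {m1, m3, m4, m5, m6}
Sat(lock ∨ send) = {m1, m3, m4, m5, m6}
Sat((ready ∨ lock) ∧ (lock ∨ send)) = {m1, m3, m4, m5, m6}
EG ((ready ∨ lock) ∧ (lock ∨ send)): greatest fixpoint, start Z0 = {m1, m3, m4, m5, m6}, keep only states in Sat with some successor in Z. Z1 = {m1, m4, m5, m6}; Z2 = {m1, m4, m5}; fixed.
Sat(EG ((ready ∨ lock) ∧ (lock ∨ send))) = {m1, m4, m5}
m2 ∉ Sat(EG ((ready ∨ lock) ∧ (lock ∨ send))) = {m1, m4, m5}, so the formula does not hold at m2.

No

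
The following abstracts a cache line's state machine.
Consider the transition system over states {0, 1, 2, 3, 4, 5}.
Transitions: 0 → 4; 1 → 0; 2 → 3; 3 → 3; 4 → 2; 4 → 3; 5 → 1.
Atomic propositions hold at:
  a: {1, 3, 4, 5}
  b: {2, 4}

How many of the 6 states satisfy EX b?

2

Sat(EX b) = {s : some successor in {2, 4}} = {0, 4}
|Sat(EX b)| = |{0, 4}| = 2.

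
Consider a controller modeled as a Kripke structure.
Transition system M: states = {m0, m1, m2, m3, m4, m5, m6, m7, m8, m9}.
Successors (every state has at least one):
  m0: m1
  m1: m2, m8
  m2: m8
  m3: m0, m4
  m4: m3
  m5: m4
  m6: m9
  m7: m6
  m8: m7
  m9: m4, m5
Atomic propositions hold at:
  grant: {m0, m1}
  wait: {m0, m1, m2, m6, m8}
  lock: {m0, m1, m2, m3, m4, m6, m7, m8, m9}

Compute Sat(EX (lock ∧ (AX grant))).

{m3}

Sat(AX grant) = {s : every successor in {m0, m1}} = {m0}
Sat(lock ∧ (AX grant)) = {m0}
Sat(EX (lock ∧ (AX grant))) = {s : some successor in {m0}} = {m3}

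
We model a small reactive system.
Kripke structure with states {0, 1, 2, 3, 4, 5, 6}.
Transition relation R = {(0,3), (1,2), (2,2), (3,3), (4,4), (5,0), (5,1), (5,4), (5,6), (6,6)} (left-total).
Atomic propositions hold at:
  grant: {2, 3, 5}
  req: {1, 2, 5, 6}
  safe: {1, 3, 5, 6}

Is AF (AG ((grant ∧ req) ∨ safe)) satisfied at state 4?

No

Sat(grant ∧ req) = {2, 5}
Sat((grant ∧ req) ∨ safe) = {1, 2, 3, 5, 6}
AG ((grant ∧ req) ∨ safe): greatest fixpoint, start Z0 = {1, 2, 3, 5, 6}, keep only states in Sat with every successor in Z. Z1 = {1, 2, 3, 6}; fixed.
Sat(AG ((grant ∧ req) ∨ safe)) = {1, 2, 3, 6}
AF (AG ((grant ∧ req) ∨ safe)): least fixpoint, start Z0 = {1, 2, 3, 6}, add states with every successor in Z. Z1 = {0, 1, 2, 3, 6}; fixed.
Sat(AF (AG ((grant ∧ req) ∨ safe))) = {0, 1, 2, 3, 6}
4 ∉ Sat(AF (AG ((grant ∧ req) ∨ safe))) = {0, 1, 2, 3, 6}, so the formula does not hold at 4.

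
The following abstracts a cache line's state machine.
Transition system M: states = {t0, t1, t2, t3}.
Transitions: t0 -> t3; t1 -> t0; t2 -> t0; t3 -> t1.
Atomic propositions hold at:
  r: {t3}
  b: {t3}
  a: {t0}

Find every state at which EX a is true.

{t1, t2}

Sat(EX a) = {s : some successor in {t0}} = {t1, t2}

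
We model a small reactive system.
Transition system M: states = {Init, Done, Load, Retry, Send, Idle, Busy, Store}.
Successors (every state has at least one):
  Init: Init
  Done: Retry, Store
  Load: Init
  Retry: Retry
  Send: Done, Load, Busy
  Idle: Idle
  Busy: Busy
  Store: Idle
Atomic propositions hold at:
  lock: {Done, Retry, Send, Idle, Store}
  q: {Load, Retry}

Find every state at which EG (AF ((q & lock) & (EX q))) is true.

{Retry}

Sat(q & lock) = {Retry}
Sat(EX q) = {s : some successor in {Load, Retry}} = {Done, Retry, Send}
Sat((q & lock) & (EX q)) = {Retry}
AF ((q & lock) & (EX q)): least fixpoint, start Z0 = {Retry}, add states with every successor in Z. Already a fixed point.
Sat(AF ((q & lock) & (EX q))) = {Retry}
EG (AF ((q & lock) & (EX q))): greatest fixpoint, start Z0 = {Retry}, keep only states in Sat with some successor in Z. Already a fixed point.
Sat(EG (AF ((q & lock) & (EX q)))) = {Retry}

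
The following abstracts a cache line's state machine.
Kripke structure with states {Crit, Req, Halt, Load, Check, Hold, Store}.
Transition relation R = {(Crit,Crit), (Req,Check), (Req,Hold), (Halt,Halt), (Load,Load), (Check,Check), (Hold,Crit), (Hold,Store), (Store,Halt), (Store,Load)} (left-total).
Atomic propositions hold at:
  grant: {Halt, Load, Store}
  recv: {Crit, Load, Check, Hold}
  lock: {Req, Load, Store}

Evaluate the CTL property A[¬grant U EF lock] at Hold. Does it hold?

Sat(¬grant) = {Crit, Req, Check, Hold}
EF lock: least fixpoint, start Z0 = {Req, Load, Store}, add states with some successor in Z. Z1 = {Req, Load, Hold, Store}; fixed.
Sat(EF lock) = {Req, Load, Hold, Store}
A[¬grant U EF lock]: least fixpoint, start Z0 = Sat(EF lock) = {Req, Load, Hold, Store}, add states in Sat(¬grant) with every successor in Z. Already a fixed point.
Sat(A[¬grant U EF lock]) = {Req, Load, Hold, Store}
Hold ∈ Sat(A[¬grant U EF lock]) = {Req, Load, Hold, Store}, so the formula holds at Hold.

Yes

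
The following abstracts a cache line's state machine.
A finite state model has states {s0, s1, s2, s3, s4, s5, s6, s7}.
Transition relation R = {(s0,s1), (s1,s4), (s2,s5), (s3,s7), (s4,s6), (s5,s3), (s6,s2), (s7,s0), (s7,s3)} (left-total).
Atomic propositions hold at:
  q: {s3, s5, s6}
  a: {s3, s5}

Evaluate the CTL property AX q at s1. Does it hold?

Sat(AX q) = {s : every successor in {s3, s5, s6}} = {s2, s4, s5}
s1 ∉ Sat(AX q) = {s2, s4, s5}, so the formula does not hold at s1.

No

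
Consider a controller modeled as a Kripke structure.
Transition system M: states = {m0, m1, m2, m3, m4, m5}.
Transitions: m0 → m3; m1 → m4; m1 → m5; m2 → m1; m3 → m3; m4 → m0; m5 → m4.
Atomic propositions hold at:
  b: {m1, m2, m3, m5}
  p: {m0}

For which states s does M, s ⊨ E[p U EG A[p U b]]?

{m0, m3}

A[p U b]: least fixpoint, start Z0 = Sat(b) = {m1, m2, m3, m5}, add states in Sat(p) with every successor in Z. Z1 = {m0, m1, m2, m3, m5}; fixed.
Sat(A[p U b]) = {m0, m1, m2, m3, m5}
EG A[p U b]: greatest fixpoint, start Z0 = {m0, m1, m2, m3, m5}, keep only states in Sat with some successor in Z. Z1 = {m0, m1, m2, m3}; Z2 = {m0, m2, m3}; Z3 = {m0, m3}; fixed.
Sat(EG A[p U b]) = {m0, m3}
E[p U EG A[p U b]]: least fixpoint, start Z0 = Sat(EG A[p U b]) = {m0, m3}, add states in Sat(p) with some successor in Z. Already a fixed point.
Sat(E[p U EG A[p U b]]) = {m0, m3}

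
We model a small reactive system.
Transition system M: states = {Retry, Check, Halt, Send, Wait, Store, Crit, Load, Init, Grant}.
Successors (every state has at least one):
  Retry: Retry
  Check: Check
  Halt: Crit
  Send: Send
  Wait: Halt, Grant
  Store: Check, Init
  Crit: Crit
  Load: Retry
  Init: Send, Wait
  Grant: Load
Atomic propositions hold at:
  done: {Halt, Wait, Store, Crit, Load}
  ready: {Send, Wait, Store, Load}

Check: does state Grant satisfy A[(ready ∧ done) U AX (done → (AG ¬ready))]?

Sat(ready ∧ done) = {Wait, Store, Load}
Sat(¬ready) = {Retry, Check, Halt, Crit, Init, Grant}
AG ¬ready: greatest fixpoint, start Z0 = {Retry, Check, Halt, Crit, Init, Grant}, keep only states in Sat with every successor in Z. Z1 = {Retry, Check, Halt, Crit}; fixed.
Sat(AG ¬ready) = {Retry, Check, Halt, Crit}
Sat(done → (AG ¬ready)) = {Retry, Check, Halt, Send, Crit, Init, Grant}
Sat(AX (done → (AG ¬ready))) = {s : every successor in {Retry, Check, Halt, Send, Crit, Init, Grant}} = {Retry, Check, Halt, Send, Wait, Store, Crit, Load}
A[(ready ∧ done) U AX (done → (AG ¬ready))]: least fixpoint, start Z0 = Sat(AX (done → (AG ¬ready))) = {Retry, Check, Halt, Send, Wait, Store, Crit, Load}, add states in Sat(ready ∧ done) with every successor in Z. Already a fixed point.
Sat(A[(ready ∧ done) U AX (done → (AG ¬ready))]) = {Retry, Check, Halt, Send, Wait, Store, Crit, Load}
Grant ∉ Sat(A[(ready ∧ done) U AX (done → (AG ¬ready))]) = {Retry, Check, Halt, Send, Wait, Store, Crit, Load}, so the formula does not hold at Grant.

No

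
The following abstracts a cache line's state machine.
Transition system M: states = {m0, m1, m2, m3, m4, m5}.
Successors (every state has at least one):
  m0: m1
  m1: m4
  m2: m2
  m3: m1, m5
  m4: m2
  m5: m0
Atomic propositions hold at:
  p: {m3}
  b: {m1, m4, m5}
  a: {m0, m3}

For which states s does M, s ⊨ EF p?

{m3}

EF p: least fixpoint, start Z0 = {m3}, add states with some successor in Z. Already a fixed point.
Sat(EF p) = {m3}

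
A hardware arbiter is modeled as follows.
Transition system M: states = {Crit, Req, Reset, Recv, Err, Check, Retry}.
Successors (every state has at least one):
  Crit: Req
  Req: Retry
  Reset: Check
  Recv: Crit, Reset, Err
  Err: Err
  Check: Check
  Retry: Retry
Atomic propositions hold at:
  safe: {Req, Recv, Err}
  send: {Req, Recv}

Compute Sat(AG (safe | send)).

Sat(safe | send) = {Req, Recv, Err}
AG (safe | send): greatest fixpoint, start Z0 = {Req, Recv, Err}, keep only states in Sat with every successor in Z. Z1 = {Err}; fixed.
Sat(AG (safe | send)) = {Err}

{Err}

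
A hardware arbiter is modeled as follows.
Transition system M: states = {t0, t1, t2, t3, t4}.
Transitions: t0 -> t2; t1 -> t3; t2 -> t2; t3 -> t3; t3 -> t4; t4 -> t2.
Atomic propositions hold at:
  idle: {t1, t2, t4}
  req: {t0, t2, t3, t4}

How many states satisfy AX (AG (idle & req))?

Sat(idle & req) = {t2, t4}
AG (idle & req): greatest fixpoint, start Z0 = {t2, t4}, keep only states in Sat with every successor in Z. Already a fixed point.
Sat(AG (idle & req)) = {t2, t4}
Sat(AX (AG (idle & req))) = {s : every successor in {t2, t4}} = {t0, t2, t4}
|Sat(AX (AG (idle & req)))| = |{t0, t2, t4}| = 3.

3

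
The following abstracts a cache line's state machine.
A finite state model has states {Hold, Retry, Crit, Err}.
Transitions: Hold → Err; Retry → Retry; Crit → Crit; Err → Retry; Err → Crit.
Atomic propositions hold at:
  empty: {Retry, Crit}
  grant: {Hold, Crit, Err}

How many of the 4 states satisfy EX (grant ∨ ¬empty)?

3

Sat(¬empty) = {Hold, Err}
Sat(grant ∨ ¬empty) = {Hold, Crit, Err}
Sat(EX (grant ∨ ¬empty)) = {s : some successor in {Hold, Crit, Err}} = {Hold, Crit, Err}
|Sat(EX (grant ∨ ¬empty))| = |{Hold, Crit, Err}| = 3.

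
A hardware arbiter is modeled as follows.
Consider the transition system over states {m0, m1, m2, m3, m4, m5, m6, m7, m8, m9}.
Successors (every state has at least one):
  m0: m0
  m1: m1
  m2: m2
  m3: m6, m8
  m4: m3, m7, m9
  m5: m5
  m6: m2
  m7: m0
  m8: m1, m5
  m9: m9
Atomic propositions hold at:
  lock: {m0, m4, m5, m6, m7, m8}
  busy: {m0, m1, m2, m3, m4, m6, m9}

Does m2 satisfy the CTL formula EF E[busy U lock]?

E[busy U lock]: least fixpoint, start Z0 = Sat(lock) = {m0, m4, m5, m6, m7, m8}, add states in Sat(busy) with some successor in Z. Z1 = {m0, m3, m4, m5, m6, m7, m8}; fixed.
Sat(E[busy U lock]) = {m0, m3, m4, m5, m6, m7, m8}
EF E[busy U lock]: least fixpoint, start Z0 = {m0, m3, m4, m5, m6, m7, m8}, add states with some successor in Z. Already a fixed point.
Sat(EF E[busy U lock]) = {m0, m3, m4, m5, m6, m7, m8}
m2 ∉ Sat(EF E[busy U lock]) = {m0, m3, m4, m5, m6, m7, m8}, so the formula does not hold at m2.

No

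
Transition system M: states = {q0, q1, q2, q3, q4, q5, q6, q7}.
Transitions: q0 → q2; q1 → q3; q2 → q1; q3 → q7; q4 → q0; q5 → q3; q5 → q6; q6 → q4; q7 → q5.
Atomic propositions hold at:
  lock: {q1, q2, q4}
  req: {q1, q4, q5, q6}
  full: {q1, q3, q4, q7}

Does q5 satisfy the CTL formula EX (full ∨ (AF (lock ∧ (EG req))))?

EG req: greatest fixpoint, start Z0 = {q1, q4, q5, q6}, keep only states in Sat with some successor in Z. Z1 = {q5, q6}; Z2 = {q5}; Z3 = ∅; fixed.
Sat(EG req) = ∅
Sat(lock ∧ (EG req)) = ∅
AF (lock ∧ (EG req)): least fixpoint, start Z0 = ∅, add states with every successor in Z. Already a fixed point.
Sat(AF (lock ∧ (EG req))) = ∅
Sat(full ∨ (AF (lock ∧ (EG req)))) = {q1, q3, q4, q7}
Sat(EX (full ∨ (AF (lock ∧ (EG req))))) = {s : some successor in {q1, q3, q4, q7}} = {q1, q2, q3, q5, q6}
q5 ∈ Sat(EX (full ∨ (AF (lock ∧ (EG req))))) = {q1, q2, q3, q5, q6}, so the formula holds at q5.

Yes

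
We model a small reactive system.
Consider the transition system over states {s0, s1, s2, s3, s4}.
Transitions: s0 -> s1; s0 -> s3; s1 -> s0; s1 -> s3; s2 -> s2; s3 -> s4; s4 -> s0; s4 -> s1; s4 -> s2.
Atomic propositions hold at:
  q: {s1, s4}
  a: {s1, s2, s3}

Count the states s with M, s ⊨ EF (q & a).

Sat(q & a) = {s1}
EF (q & a): least fixpoint, start Z0 = {s1}, add states with some successor in Z. Z1 = {s0, s1, s4}; Z2 = {s0, s1, s3, s4}; fixed.
Sat(EF (q & a)) = {s0, s1, s3, s4}
|Sat(EF (q & a))| = |{s0, s1, s3, s4}| = 4.

4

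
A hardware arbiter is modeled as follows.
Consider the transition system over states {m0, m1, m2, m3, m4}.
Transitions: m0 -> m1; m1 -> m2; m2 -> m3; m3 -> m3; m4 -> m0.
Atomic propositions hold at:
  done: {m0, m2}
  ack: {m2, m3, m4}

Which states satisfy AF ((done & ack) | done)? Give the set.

Sat(done & ack) = {m2}
Sat((done & ack) | done) = {m0, m2}
AF ((done & ack) | done): least fixpoint, start Z0 = {m0, m2}, add states with every successor in Z. Z1 = {m0, m1, m2, m4}; fixed.
Sat(AF ((done & ack) | done)) = {m0, m1, m2, m4}

{m0, m1, m2, m4}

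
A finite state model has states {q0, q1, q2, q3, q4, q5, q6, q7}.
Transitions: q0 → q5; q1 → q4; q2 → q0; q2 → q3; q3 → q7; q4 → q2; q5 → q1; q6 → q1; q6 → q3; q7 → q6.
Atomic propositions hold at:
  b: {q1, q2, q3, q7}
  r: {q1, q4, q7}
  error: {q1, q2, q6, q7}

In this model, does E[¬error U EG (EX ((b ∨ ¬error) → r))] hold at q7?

Sat(¬error) = {q0, q3, q4, q5}
Sat(b ∨ ¬error) = {q0, q1, q2, q3, q4, q5, q7}
Sat((b ∨ ¬error) → r) = {q1, q4, q6, q7}
Sat(EX ((b ∨ ¬error) → r)) = {s : some successor in {q1, q4, q6, q7}} = {q1, q3, q5, q6, q7}
EG (EX ((b ∨ ¬error) → r)): greatest fixpoint, start Z0 = {q1, q3, q5, q6, q7}, keep only states in Sat with some successor in Z. Z1 = {q3, q5, q6, q7}; Z2 = {q3, q6, q7}; fixed.
Sat(EG (EX ((b ∨ ¬error) → r))) = {q3, q6, q7}
E[¬error U EG (EX ((b ∨ ¬error) → r))]: least fixpoint, start Z0 = Sat(EG (EX ((b ∨ ¬error) → r))) = {q3, q6, q7}, add states in Sat(¬error) with some successor in Z. Already a fixed point.
Sat(E[¬error U EG (EX ((b ∨ ¬error) → r))]) = {q3, q6, q7}
q7 ∈ Sat(E[¬error U EG (EX ((b ∨ ¬error) → r))]) = {q3, q6, q7}, so the formula holds at q7.

Yes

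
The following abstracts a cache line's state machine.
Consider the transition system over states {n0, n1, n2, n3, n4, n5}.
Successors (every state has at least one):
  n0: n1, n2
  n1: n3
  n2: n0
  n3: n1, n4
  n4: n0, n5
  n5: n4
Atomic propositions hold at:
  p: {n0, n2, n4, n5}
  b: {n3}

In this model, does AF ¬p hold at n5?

Sat(¬p) = {n1, n3}
AF ¬p: least fixpoint, start Z0 = {n1, n3}, add states with every successor in Z. Already a fixed point.
Sat(AF ¬p) = {n1, n3}
n5 ∉ Sat(AF ¬p) = {n1, n3}, so the formula does not hold at n5.

No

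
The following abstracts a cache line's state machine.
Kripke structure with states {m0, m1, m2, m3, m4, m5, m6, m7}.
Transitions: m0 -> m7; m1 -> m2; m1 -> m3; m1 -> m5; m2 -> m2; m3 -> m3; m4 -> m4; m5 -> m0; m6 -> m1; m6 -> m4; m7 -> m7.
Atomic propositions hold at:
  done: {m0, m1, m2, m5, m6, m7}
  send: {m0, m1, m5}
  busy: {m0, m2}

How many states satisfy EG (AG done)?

AG done: greatest fixpoint, start Z0 = {m0, m1, m2, m5, m6, m7}, keep only states in Sat with every successor in Z. Z1 = {m0, m2, m5, m7}; fixed.
Sat(AG done) = {m0, m2, m5, m7}
EG (AG done): greatest fixpoint, start Z0 = {m0, m2, m5, m7}, keep only states in Sat with some successor in Z. Already a fixed point.
Sat(EG (AG done)) = {m0, m2, m5, m7}
|Sat(EG (AG done))| = |{m0, m2, m5, m7}| = 4.

4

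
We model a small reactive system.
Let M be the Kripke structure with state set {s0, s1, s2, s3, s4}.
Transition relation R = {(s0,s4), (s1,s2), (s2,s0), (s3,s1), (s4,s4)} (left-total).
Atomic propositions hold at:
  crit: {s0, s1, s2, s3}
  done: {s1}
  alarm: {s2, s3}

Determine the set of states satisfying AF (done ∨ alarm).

{s1, s2, s3}

Sat(done ∨ alarm) = {s1, s2, s3}
AF (done ∨ alarm): least fixpoint, start Z0 = {s1, s2, s3}, add states with every successor in Z. Already a fixed point.
Sat(AF (done ∨ alarm)) = {s1, s2, s3}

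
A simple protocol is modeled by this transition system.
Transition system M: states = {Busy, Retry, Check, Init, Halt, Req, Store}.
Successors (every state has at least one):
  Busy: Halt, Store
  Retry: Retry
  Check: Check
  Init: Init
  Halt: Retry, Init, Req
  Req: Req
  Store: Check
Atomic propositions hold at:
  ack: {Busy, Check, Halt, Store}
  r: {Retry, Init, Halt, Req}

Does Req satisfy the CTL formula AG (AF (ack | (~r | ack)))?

Sat(~r) = {Busy, Check, Store}
Sat(~r | ack) = {Busy, Check, Halt, Store}
Sat(ack | (~r | ack)) = {Busy, Check, Halt, Store}
AF (ack | (~r | ack)): least fixpoint, start Z0 = {Busy, Check, Halt, Store}, add states with every successor in Z. Already a fixed point.
Sat(AF (ack | (~r | ack))) = {Busy, Check, Halt, Store}
AG (AF (ack | (~r | ack))): greatest fixpoint, start Z0 = {Busy, Check, Halt, Store}, keep only states in Sat with every successor in Z. Z1 = {Busy, Check, Store}; Z2 = {Check, Store}; fixed.
Sat(AG (AF (ack | (~r | ack)))) = {Check, Store}
Req ∉ Sat(AG (AF (ack | (~r | ack)))) = {Check, Store}, so the formula does not hold at Req.

No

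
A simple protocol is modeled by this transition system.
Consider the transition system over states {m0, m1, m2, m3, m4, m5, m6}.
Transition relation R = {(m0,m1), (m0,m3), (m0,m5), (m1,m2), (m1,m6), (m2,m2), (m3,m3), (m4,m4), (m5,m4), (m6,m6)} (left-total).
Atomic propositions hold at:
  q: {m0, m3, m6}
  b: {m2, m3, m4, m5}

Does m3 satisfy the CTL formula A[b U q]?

Yes

A[b U q]: least fixpoint, start Z0 = Sat(q) = {m0, m3, m6}, add states in Sat(b) with every successor in Z. Already a fixed point.
Sat(A[b U q]) = {m0, m3, m6}
m3 ∈ Sat(A[b U q]) = {m0, m3, m6}, so the formula holds at m3.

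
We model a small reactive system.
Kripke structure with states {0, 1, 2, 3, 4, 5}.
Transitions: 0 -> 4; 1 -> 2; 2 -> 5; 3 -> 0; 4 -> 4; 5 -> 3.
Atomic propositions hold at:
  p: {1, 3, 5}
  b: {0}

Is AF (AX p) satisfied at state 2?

Sat(AX p) = {s : every successor in {1, 3, 5}} = {2, 5}
AF (AX p): least fixpoint, start Z0 = {2, 5}, add states with every successor in Z. Z1 = {1, 2, 5}; fixed.
Sat(AF (AX p)) = {1, 2, 5}
2 ∈ Sat(AF (AX p)) = {1, 2, 5}, so the formula holds at 2.

Yes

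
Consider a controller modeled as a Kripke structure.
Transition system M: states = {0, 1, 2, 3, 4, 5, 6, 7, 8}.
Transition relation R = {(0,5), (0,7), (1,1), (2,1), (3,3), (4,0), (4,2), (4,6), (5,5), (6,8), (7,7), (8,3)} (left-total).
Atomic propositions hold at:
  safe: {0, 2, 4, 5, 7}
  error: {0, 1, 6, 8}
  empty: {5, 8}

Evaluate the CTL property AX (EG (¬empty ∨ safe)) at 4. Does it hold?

No

Sat(¬empty) = {0, 1, 2, 3, 4, 6, 7}
Sat(¬empty ∨ safe) = {0, 1, 2, 3, 4, 5, 6, 7}
EG (¬empty ∨ safe): greatest fixpoint, start Z0 = {0, 1, 2, 3, 4, 5, 6, 7}, keep only states in Sat with some successor in Z. Z1 = {0, 1, 2, 3, 4, 5, 7}; fixed.
Sat(EG (¬empty ∨ safe)) = {0, 1, 2, 3, 4, 5, 7}
Sat(AX (EG (¬empty ∨ safe))) = {s : every successor in {0, 1, 2, 3, 4, 5, 7}} = {0, 1, 2, 3, 5, 7, 8}
4 ∉ Sat(AX (EG (¬empty ∨ safe))) = {0, 1, 2, 3, 5, 7, 8}, so the formula does not hold at 4.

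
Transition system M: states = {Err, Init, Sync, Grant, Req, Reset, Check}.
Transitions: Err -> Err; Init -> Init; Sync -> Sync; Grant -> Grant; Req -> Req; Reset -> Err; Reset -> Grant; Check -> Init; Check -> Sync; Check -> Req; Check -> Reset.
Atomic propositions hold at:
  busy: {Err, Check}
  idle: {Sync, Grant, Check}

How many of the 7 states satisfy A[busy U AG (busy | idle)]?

Sat(busy | idle) = {Err, Sync, Grant, Check}
AG (busy | idle): greatest fixpoint, start Z0 = {Err, Sync, Grant, Check}, keep only states in Sat with every successor in Z. Z1 = {Err, Sync, Grant}; fixed.
Sat(AG (busy | idle)) = {Err, Sync, Grant}
A[busy U AG (busy | idle)]: least fixpoint, start Z0 = Sat(AG (busy | idle)) = {Err, Sync, Grant}, add states in Sat(busy) with every successor in Z. Already a fixed point.
Sat(A[busy U AG (busy | idle)]) = {Err, Sync, Grant}
|Sat(A[busy U AG (busy | idle)])| = |{Err, Sync, Grant}| = 3.

3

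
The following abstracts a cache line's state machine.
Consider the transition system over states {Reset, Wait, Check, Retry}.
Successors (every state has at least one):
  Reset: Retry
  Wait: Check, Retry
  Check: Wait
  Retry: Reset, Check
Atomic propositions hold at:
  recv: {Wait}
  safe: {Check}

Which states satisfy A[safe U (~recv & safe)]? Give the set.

{Check}

Sat(~recv) = {Reset, Check, Retry}
Sat(~recv & safe) = {Check}
A[safe U (~recv & safe)]: least fixpoint, start Z0 = Sat((~recv & safe)) = {Check}, add states in Sat(safe) with every successor in Z. Already a fixed point.
Sat(A[safe U (~recv & safe)]) = {Check}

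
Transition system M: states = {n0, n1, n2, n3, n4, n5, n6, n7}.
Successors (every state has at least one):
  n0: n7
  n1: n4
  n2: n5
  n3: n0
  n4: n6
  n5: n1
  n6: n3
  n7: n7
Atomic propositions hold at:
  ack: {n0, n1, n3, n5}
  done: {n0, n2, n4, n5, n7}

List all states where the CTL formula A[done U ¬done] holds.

Sat(¬done) = {n1, n3, n6}
A[done U ¬done]: least fixpoint, start Z0 = Sat(¬done) = {n1, n3, n6}, add states in Sat(done) with every successor in Z. Z1 = {n1, n3, n4, n5, n6}; Z2 = {n1, n2, n3, n4, n5, n6}; fixed.
Sat(A[done U ¬done]) = {n1, n2, n3, n4, n5, n6}

{n1, n2, n3, n4, n5, n6}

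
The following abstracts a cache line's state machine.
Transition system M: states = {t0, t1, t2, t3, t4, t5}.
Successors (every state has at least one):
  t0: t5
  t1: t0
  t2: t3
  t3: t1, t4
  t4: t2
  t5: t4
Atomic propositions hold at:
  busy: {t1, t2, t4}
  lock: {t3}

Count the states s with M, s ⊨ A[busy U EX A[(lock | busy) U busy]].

4

Sat(lock | busy) = {t1, t2, t3, t4}
A[(lock | busy) U busy]: least fixpoint, start Z0 = Sat(busy) = {t1, t2, t4}, add states in Sat(lock | busy) with every successor in Z. Z1 = {t1, t2, t3, t4}; fixed.
Sat(A[(lock | busy) U busy]) = {t1, t2, t3, t4}
Sat(EX A[(lock | busy) U busy]) = {s : some successor in {t1, t2, t3, t4}} = {t2, t3, t4, t5}
A[busy U EX A[(lock | busy) U busy]]: least fixpoint, start Z0 = Sat(EX A[(lock | busy) U busy]) = {t2, t3, t4, t5}, add states in Sat(busy) with every successor in Z. Already a fixed point.
Sat(A[busy U EX A[(lock | busy) U busy]]) = {t2, t3, t4, t5}
|Sat(A[busy U EX A[(lock | busy) U busy]])| = |{t2, t3, t4, t5}| = 4.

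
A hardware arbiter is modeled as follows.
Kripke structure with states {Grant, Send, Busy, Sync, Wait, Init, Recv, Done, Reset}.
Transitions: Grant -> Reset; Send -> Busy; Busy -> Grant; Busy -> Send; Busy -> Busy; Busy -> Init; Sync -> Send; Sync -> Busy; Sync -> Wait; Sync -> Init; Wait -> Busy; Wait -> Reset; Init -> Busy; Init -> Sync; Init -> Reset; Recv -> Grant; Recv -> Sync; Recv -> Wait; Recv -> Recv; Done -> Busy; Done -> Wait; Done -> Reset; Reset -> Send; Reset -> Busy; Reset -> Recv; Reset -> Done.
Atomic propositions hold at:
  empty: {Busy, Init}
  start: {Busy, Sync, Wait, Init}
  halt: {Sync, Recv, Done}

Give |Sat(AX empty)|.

1

Sat(AX empty) = {s : every successor in {Busy, Init}} = {Send}
|Sat(AX empty)| = |{Send}| = 1.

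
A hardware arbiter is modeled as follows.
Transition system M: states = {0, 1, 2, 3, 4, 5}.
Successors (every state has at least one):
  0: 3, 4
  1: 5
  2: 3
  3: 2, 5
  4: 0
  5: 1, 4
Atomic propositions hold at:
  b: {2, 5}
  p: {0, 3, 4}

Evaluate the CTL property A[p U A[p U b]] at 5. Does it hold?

Yes

A[p U b]: least fixpoint, start Z0 = Sat(b) = {2, 5}, add states in Sat(p) with every successor in Z. Z1 = {2, 3, 5}; fixed.
Sat(A[p U b]) = {2, 3, 5}
A[p U A[p U b]]: least fixpoint, start Z0 = Sat(A[p U b]) = {2, 3, 5}, add states in Sat(p) with every successor in Z. Already a fixed point.
Sat(A[p U A[p U b]]) = {2, 3, 5}
5 ∈ Sat(A[p U A[p U b]]) = {2, 3, 5}, so the formula holds at 5.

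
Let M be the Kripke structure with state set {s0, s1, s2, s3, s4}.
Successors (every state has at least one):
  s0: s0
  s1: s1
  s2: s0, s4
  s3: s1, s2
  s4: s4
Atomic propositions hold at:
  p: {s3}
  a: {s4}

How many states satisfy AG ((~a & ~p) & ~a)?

Sat(~a) = {s0, s1, s2, s3}
Sat(~p) = {s0, s1, s2, s4}
Sat(~a & ~p) = {s0, s1, s2}
Sat((~a & ~p) & ~a) = {s0, s1, s2}
AG ((~a & ~p) & ~a): greatest fixpoint, start Z0 = {s0, s1, s2}, keep only states in Sat with every successor in Z. Z1 = {s0, s1}; fixed.
Sat(AG ((~a & ~p) & ~a)) = {s0, s1}
|Sat(AG ((~a & ~p) & ~a))| = |{s0, s1}| = 2.

2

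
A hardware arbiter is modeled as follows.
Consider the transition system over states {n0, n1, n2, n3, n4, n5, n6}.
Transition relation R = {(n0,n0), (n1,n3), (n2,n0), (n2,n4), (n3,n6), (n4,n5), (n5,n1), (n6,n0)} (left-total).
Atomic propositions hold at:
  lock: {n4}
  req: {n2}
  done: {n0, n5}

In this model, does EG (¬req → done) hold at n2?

Sat(¬req) = {n0, n1, n3, n4, n5, n6}
Sat(¬req → done) = {n0, n2, n5}
EG (¬req → done): greatest fixpoint, start Z0 = {n0, n2, n5}, keep only states in Sat with some successor in Z. Z1 = {n0, n2}; fixed.
Sat(EG (¬req → done)) = {n0, n2}
n2 ∈ Sat(EG (¬req → done)) = {n0, n2}, so the formula holds at n2.

Yes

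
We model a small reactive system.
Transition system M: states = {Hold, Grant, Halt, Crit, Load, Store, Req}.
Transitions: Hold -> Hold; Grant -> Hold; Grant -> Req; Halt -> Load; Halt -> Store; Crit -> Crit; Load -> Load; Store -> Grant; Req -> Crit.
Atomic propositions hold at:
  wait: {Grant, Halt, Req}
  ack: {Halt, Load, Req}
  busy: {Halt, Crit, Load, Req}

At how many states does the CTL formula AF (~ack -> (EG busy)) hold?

Sat(~ack) = {Hold, Grant, Crit, Store}
EG busy: greatest fixpoint, start Z0 = {Halt, Crit, Load, Req}, keep only states in Sat with some successor in Z. Already a fixed point.
Sat(EG busy) = {Halt, Crit, Load, Req}
Sat(~ack -> (EG busy)) = {Halt, Crit, Load, Req}
AF (~ack -> (EG busy)): least fixpoint, start Z0 = {Halt, Crit, Load, Req}, add states with every successor in Z. Already a fixed point.
Sat(AF (~ack -> (EG busy))) = {Halt, Crit, Load, Req}
|Sat(AF (~ack -> (EG busy)))| = |{Halt, Crit, Load, Req}| = 4.

4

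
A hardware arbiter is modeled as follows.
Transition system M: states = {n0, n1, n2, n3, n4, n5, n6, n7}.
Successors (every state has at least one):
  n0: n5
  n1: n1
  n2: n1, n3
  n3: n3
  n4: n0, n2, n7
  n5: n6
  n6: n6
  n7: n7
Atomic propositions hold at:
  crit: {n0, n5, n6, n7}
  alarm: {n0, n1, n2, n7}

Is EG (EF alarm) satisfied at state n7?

EF alarm: least fixpoint, start Z0 = {n0, n1, n2, n7}, add states with some successor in Z. Z1 = {n0, n1, n2, n4, n7}; fixed.
Sat(EF alarm) = {n0, n1, n2, n4, n7}
EG (EF alarm): greatest fixpoint, start Z0 = {n0, n1, n2, n4, n7}, keep only states in Sat with some successor in Z. Z1 = {n1, n2, n4, n7}; fixed.
Sat(EG (EF alarm)) = {n1, n2, n4, n7}
n7 ∈ Sat(EG (EF alarm)) = {n1, n2, n4, n7}, so the formula holds at n7.

Yes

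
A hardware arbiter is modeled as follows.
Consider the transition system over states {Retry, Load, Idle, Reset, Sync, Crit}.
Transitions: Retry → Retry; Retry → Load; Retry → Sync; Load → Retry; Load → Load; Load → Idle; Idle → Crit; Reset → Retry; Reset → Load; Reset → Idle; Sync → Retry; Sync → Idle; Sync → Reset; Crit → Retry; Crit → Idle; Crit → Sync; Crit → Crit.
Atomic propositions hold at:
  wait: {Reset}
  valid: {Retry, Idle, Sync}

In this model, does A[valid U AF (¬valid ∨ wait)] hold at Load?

Yes

Sat(¬valid) = {Load, Reset, Crit}
Sat(¬valid ∨ wait) = {Load, Reset, Crit}
AF (¬valid ∨ wait): least fixpoint, start Z0 = {Load, Reset, Crit}, add states with every successor in Z. Z1 = {Load, Idle, Reset, Crit}; fixed.
Sat(AF (¬valid ∨ wait)) = {Load, Idle, Reset, Crit}
A[valid U AF (¬valid ∨ wait)]: least fixpoint, start Z0 = Sat(AF (¬valid ∨ wait)) = {Load, Idle, Reset, Crit}, add states in Sat(valid) with every successor in Z. Already a fixed point.
Sat(A[valid U AF (¬valid ∨ wait)]) = {Load, Idle, Reset, Crit}
Load ∈ Sat(A[valid U AF (¬valid ∨ wait)]) = {Load, Idle, Reset, Crit}, so the formula holds at Load.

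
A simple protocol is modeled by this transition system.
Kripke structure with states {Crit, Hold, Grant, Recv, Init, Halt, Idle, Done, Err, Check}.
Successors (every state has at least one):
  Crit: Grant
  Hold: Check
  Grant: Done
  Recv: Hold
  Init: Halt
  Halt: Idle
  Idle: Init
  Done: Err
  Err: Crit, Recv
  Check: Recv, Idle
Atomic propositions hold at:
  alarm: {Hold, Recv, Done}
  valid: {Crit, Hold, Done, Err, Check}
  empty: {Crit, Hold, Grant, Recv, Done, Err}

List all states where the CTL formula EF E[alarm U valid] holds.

{Crit, Hold, Grant, Recv, Done, Err, Check}

E[alarm U valid]: least fixpoint, start Z0 = Sat(valid) = {Crit, Hold, Done, Err, Check}, add states in Sat(alarm) with some successor in Z. Z1 = {Crit, Hold, Recv, Done, Err, Check}; fixed.
Sat(E[alarm U valid]) = {Crit, Hold, Recv, Done, Err, Check}
EF E[alarm U valid]: least fixpoint, start Z0 = {Crit, Hold, Recv, Done, Err, Check}, add states with some successor in Z. Z1 = {Crit, Hold, Grant, Recv, Done, Err, Check}; fixed.
Sat(EF E[alarm U valid]) = {Crit, Hold, Grant, Recv, Done, Err, Check}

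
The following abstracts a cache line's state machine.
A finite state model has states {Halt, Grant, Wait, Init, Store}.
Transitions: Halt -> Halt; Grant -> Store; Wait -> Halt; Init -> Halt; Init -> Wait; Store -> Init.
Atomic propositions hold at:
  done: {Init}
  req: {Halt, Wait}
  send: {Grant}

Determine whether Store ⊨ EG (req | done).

Sat(req | done) = {Halt, Wait, Init}
EG (req | done): greatest fixpoint, start Z0 = {Halt, Wait, Init}, keep only states in Sat with some successor in Z. Already a fixed point.
Sat(EG (req | done)) = {Halt, Wait, Init}
Store ∉ Sat(EG (req | done)) = {Halt, Wait, Init}, so the formula does not hold at Store.

No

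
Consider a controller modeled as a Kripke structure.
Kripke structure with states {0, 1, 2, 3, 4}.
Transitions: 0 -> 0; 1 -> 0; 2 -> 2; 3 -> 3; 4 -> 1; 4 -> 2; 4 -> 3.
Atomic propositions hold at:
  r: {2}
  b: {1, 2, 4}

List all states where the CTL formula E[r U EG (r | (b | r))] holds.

{2, 4}

Sat(b | r) = {1, 2, 4}
Sat(r | (b | r)) = {1, 2, 4}
EG (r | (b | r)): greatest fixpoint, start Z0 = {1, 2, 4}, keep only states in Sat with some successor in Z. Z1 = {2, 4}; fixed.
Sat(EG (r | (b | r))) = {2, 4}
E[r U EG (r | (b | r))]: least fixpoint, start Z0 = Sat(EG (r | (b | r))) = {2, 4}, add states in Sat(r) with some successor in Z. Already a fixed point.
Sat(E[r U EG (r | (b | r))]) = {2, 4}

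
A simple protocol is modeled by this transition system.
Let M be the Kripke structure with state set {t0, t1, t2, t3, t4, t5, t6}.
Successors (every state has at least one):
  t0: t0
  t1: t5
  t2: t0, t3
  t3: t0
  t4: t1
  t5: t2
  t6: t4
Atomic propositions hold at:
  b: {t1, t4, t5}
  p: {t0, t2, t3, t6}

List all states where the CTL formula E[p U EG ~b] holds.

{t0, t2, t3}

Sat(~b) = {t0, t2, t3, t6}
EG ~b: greatest fixpoint, start Z0 = {t0, t2, t3, t6}, keep only states in Sat with some successor in Z. Z1 = {t0, t2, t3}; fixed.
Sat(EG ~b) = {t0, t2, t3}
E[p U EG ~b]: least fixpoint, start Z0 = Sat(EG ~b) = {t0, t2, t3}, add states in Sat(p) with some successor in Z. Already a fixed point.
Sat(E[p U EG ~b]) = {t0, t2, t3}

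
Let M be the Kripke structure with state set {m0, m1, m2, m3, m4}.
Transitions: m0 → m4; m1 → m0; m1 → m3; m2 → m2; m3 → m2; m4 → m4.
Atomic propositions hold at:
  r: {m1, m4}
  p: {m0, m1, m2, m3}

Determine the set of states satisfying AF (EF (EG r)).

EG r: greatest fixpoint, start Z0 = {m1, m4}, keep only states in Sat with some successor in Z. Z1 = {m4}; fixed.
Sat(EG r) = {m4}
EF (EG r): least fixpoint, start Z0 = {m4}, add states with some successor in Z. Z1 = {m0, m4}; Z2 = {m0, m1, m4}; fixed.
Sat(EF (EG r)) = {m0, m1, m4}
AF (EF (EG r)): least fixpoint, start Z0 = {m0, m1, m4}, add states with every successor in Z. Already a fixed point.
Sat(AF (EF (EG r))) = {m0, m1, m4}

{m0, m1, m4}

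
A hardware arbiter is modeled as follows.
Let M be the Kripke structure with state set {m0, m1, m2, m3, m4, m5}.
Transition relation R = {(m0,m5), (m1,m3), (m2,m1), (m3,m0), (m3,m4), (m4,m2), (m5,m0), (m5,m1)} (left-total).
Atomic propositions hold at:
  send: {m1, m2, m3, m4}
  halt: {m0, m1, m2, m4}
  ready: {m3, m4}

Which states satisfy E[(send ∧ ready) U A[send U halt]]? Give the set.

{m0, m1, m2, m3, m4}

Sat(send ∧ ready) = {m3, m4}
A[send U halt]: least fixpoint, start Z0 = Sat(halt) = {m0, m1, m2, m4}, add states in Sat(send) with every successor in Z. Z1 = {m0, m1, m2, m3, m4}; fixed.
Sat(A[send U halt]) = {m0, m1, m2, m3, m4}
E[(send ∧ ready) U A[send U halt]]: least fixpoint, start Z0 = Sat(A[send U halt]) = {m0, m1, m2, m3, m4}, add states in Sat(send ∧ ready) with some successor in Z. Already a fixed point.
Sat(E[(send ∧ ready) U A[send U halt]]) = {m0, m1, m2, m3, m4}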